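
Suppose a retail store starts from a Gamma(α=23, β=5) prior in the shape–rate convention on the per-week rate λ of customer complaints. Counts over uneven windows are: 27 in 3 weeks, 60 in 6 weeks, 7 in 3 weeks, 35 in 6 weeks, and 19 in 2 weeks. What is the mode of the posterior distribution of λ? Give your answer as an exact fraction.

34/5

Total count: 27 + 60 + 7 + 35 + 19 = 148.
Total exposure: 3 + 6 + 3 + 6 + 2 = 20 weeks.
Posterior: α' = 23 + 148 = 171, β' = 5 + 20 = 25.
Posterior mode = (α'−1)/β' = 170/25 = 34/5.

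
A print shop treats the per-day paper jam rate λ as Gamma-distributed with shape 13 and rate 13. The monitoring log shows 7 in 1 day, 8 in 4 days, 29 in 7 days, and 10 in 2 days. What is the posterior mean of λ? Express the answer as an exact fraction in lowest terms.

67/27

Total count: 7 + 8 + 29 + 10 = 54.
Total exposure: 1 + 4 + 7 + 2 = 14 days.
The Gamma prior is conjugate for the Poisson rate, so λ | data ~ Gamma(13+54, 13+14) = Gamma(67, 27).
Posterior mean = α'/β' = 67/27.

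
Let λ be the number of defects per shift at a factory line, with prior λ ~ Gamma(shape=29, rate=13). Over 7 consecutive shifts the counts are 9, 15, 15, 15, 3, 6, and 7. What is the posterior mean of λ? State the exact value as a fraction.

99/20

Total count: 9 + 15 + 15 + 15 + 3 + 6 + 7 = 70.
Total exposure: 7 shifts.
Gamma(α, β) with Poisson data over total exposure Σt gives posterior Gamma(α+Σx, β+Σt) = Gamma(99, 20).
Posterior mean = α'/β' = 99/20.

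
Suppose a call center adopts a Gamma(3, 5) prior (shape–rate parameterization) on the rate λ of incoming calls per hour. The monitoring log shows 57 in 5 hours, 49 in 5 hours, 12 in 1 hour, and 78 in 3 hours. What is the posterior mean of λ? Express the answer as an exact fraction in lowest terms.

Total count: 57 + 49 + 12 + 78 = 196.
Total exposure: 5 + 5 + 1 + 3 = 14 hours.
Gamma(α, β) with Poisson data over total exposure Σt gives posterior Gamma(α+Σx, β+Σt) = Gamma(199, 19).
Posterior mean = α'/β' = 199/19.

199/19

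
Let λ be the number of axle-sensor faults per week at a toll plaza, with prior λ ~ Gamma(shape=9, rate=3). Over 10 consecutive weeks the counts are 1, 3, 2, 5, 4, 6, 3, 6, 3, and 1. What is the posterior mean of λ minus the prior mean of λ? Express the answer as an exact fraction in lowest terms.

4/13

Total count: 1 + 3 + 2 + 5 + 4 + 6 + 3 + 6 + 3 + 1 = 34.
Total exposure: 10 weeks.
Posterior: α' = 9 + 34 = 43, β' = 3 + 10 = 13.
Posterior mean = 43/13 = 43/13; prior mean = 9/3 = 3. Difference = 43/13 − 3 = 4/13.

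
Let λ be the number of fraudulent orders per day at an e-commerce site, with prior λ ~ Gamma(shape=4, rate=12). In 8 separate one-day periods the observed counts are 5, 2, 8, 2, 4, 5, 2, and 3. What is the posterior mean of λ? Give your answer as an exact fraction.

7/4

Total count: 5 + 2 + 8 + 2 + 4 + 5 + 2 + 3 = 31.
Total exposure: 8 days.
Conjugate update: add total count to the shape and total exposure to the rate, giving Gamma(35, 20).
Posterior mean = α'/β' = 35/20 = 7/4.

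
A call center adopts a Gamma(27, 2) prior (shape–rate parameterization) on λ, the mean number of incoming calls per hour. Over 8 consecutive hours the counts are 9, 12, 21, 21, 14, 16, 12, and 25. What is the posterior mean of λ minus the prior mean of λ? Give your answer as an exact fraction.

11/5

Total count: 9 + 12 + 21 + 21 + 14 + 16 + 12 + 25 = 130.
Total exposure: 8 hours.
Posterior: α' = 27 + 130 = 157, β' = 2 + 8 = 10.
Posterior mean = 157/10 = 157/10; prior mean = 27/2 = 27/2. Difference = 157/10 − 27/2 = 11/5.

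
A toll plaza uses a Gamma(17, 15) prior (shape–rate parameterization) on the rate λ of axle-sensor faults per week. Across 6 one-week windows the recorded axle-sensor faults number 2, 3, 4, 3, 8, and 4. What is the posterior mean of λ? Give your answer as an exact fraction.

Total count: 2 + 3 + 4 + 3 + 8 + 4 = 24.
Total exposure: 6 weeks.
Gamma(α, β) with Poisson data over total exposure Σt gives posterior Gamma(α+Σx, β+Σt) = Gamma(41, 21).
Posterior mean = α'/β' = 41/21.

41/21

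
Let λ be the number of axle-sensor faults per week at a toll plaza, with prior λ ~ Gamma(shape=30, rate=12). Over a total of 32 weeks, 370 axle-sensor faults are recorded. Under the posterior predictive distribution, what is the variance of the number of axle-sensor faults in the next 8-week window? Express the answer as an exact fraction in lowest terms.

10400/121

Total count 370 over total exposure 32 weeks.
Gamma(α, β) with Poisson data over total exposure Σt gives posterior Gamma(α+Σx, β+Σt) = Gamma(400, 44).
The posterior predictive for a window of length T is Negative Binomial with variance T·α'·(β'+T)/β'² = 8·400·52/1936 = 10400/121.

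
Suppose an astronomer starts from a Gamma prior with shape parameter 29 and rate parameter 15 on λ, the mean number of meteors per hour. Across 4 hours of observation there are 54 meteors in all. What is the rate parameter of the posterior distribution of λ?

19

Total count 54 over total exposure 4 hours.
Gamma(α, β) with Poisson data over total exposure Σt gives posterior Gamma(α+Σx, β+Σt) = Gamma(83, 19).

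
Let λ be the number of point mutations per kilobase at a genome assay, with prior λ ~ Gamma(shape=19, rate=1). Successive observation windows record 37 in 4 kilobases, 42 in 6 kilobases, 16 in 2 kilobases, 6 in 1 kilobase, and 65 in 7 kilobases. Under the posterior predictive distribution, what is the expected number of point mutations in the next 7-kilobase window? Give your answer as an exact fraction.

185/3

Total count: 37 + 42 + 16 + 6 + 65 = 166.
Total exposure: 4 + 6 + 2 + 1 + 7 = 20 kilobases.
Conjugate update: add total count to the shape and total exposure to the rate, giving Gamma(185, 21).
Predictive mean over a 7-kilobase window = T·E[λ|data] = 7·185/21 = 185/3.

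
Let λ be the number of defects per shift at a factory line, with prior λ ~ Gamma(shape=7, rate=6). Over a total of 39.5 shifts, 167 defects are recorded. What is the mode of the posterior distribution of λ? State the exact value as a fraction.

346/91

Total count 167 over total exposure 39.5 shifts.
By Gamma–Poisson conjugacy, the posterior is Gamma(α + Σx, β + Σt) = Gamma(7 + 167, 6 + 39.5) = Gamma(174, 91/2).
Posterior mode = (α'−1)/β' = 173/(91/2) = 346/91.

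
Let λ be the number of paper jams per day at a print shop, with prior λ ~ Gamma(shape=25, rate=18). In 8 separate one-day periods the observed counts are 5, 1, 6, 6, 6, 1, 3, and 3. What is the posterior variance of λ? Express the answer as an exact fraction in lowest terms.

14/169

Total count: 5 + 1 + 6 + 6 + 6 + 1 + 3 + 3 = 31.
Total exposure: 8 days.
Conjugate update: add total count to the shape and total exposure to the rate, giving Gamma(56, 26).
Posterior variance = α'/β'² = 56/676 = 14/169.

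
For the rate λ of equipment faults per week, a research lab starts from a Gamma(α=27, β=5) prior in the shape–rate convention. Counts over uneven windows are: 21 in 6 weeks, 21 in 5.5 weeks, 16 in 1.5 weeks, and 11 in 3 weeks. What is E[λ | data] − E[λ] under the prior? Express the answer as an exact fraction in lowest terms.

Total count: 21 + 21 + 16 + 11 = 69.
Total exposure: 6 + 5.5 + 1.5 + 3 = 16 weeks.
Conjugate update: add total count to the shape and total exposure to the rate, giving Gamma(96, 21).
Posterior mean = 96/21 = 32/7; prior mean = 27/5 = 27/5. Difference = 32/7 − 27/5 = -29/35.

-29/35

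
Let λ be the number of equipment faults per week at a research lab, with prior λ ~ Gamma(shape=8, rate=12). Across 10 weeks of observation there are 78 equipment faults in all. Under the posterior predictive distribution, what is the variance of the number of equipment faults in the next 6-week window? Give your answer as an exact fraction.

3612/121

Total count 78 over total exposure 10 weeks.
Conjugate update: add total count to the shape and total exposure to the rate, giving Gamma(86, 22).
The posterior predictive for a window of length T is Negative Binomial with variance T·α'·(β'+T)/β'² = 6·86·28/484 = 3612/121.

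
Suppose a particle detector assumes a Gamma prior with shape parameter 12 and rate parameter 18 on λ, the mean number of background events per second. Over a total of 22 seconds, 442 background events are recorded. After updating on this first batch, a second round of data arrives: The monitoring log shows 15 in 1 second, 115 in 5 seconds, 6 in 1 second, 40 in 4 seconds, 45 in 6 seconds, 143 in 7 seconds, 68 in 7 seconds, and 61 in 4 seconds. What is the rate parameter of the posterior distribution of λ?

Total count 442 over total exposure 22 seconds.
After the first batch: Gamma(12 + 442, 18 + 22) = Gamma(454, 40).
Total count: 15 + 115 + 6 + 40 + 45 + 143 + 68 + 61 = 493.
Total exposure: 1 + 5 + 1 + 4 + 6 + 7 + 7 + 4 = 35 seconds.
After the second batch: Gamma(454 + 493, 40 + 35) = Gamma(947, 75).

75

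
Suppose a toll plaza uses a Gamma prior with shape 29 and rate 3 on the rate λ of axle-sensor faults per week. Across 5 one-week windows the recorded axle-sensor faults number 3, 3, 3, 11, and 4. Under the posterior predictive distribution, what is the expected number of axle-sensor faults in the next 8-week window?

Total count: 3 + 3 + 3 + 11 + 4 = 24.
Total exposure: 5 weeks.
Gamma(α, β) with Poisson data over total exposure Σt gives posterior Gamma(α+Σx, β+Σt) = Gamma(53, 8).
Predictive mean over an 8-week window = T·E[λ|data] = 8·53/8 = 53.

53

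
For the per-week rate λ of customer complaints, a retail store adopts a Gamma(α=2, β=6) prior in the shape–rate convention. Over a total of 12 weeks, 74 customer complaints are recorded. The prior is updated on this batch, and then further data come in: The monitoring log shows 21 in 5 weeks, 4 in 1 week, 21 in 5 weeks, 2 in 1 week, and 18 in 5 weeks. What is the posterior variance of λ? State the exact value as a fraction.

Total count 74 over total exposure 12 weeks.
After the first batch: Gamma(2 + 74, 6 + 12) = Gamma(76, 18).
Total count: 21 + 4 + 21 + 2 + 18 = 66.
Total exposure: 5 + 1 + 5 + 1 + 5 = 17 weeks.
After the second batch: Gamma(76 + 66, 18 + 17) = Gamma(142, 35).
Posterior variance = α'/β'² = 142/1225.

142/1225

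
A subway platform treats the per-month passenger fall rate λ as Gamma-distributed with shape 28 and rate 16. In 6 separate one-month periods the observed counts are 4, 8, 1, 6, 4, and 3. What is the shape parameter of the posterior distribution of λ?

Total count: 4 + 8 + 1 + 6 + 4 + 3 = 26.
Total exposure: 6 months.
The Gamma prior is conjugate for the Poisson rate, so λ | data ~ Gamma(28+26, 16+6) = Gamma(54, 22).

54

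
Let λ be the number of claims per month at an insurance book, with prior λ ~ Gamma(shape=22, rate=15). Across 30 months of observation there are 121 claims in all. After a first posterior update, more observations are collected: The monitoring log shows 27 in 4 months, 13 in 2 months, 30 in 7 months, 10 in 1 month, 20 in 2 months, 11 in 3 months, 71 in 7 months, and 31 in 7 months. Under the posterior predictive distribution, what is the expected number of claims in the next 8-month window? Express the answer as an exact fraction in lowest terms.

Total count 121 over total exposure 30 months.
After the first batch: Gamma(22 + 121, 15 + 30) = Gamma(143, 45).
Total count: 27 + 13 + 30 + 10 + 20 + 11 + 71 + 31 = 213.
Total exposure: 4 + 2 + 7 + 1 + 2 + 3 + 7 + 7 = 33 months.
After the second batch: Gamma(143 + 213, 45 + 33) = Gamma(356, 78).
Predictive mean over an 8-month window = T·E[λ|data] = 8·356/78 = 1424/39.

1424/39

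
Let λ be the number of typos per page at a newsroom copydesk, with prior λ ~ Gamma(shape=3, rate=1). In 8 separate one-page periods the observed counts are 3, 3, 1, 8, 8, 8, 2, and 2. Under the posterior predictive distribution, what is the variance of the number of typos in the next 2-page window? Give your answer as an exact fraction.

Total count: 3 + 3 + 1 + 8 + 8 + 8 + 2 + 2 = 35.
Total exposure: 8 pages.
The Gamma prior is conjugate for the Poisson rate, so λ | data ~ Gamma(3+35, 1+8) = Gamma(38, 9).
The posterior predictive for a window of length T is Negative Binomial with variance T·α'·(β'+T)/β'² = 2·38·11/81 = 836/81.

836/81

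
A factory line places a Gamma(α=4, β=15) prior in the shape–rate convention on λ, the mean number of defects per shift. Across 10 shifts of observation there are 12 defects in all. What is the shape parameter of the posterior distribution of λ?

16

Total count 12 over total exposure 10 shifts.
Conjugate update: add total count to the shape and total exposure to the rate, giving Gamma(16, 25).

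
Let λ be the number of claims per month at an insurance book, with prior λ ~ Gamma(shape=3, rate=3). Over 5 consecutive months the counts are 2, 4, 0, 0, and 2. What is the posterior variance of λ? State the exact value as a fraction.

Total count: 2 + 4 + 0 + 0 + 2 = 8.
Total exposure: 5 months.
By Gamma–Poisson conjugacy, the posterior is Gamma(α + Σx, β + Σt) = Gamma(3 + 8, 3 + 5) = Gamma(11, 8).
Posterior variance = α'/β'² = 11/64.

11/64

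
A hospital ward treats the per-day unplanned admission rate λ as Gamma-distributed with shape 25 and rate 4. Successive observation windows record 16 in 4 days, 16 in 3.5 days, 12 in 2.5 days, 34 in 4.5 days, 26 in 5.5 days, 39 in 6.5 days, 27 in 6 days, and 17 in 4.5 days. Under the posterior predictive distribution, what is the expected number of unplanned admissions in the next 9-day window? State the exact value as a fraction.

Total count: 16 + 16 + 12 + 34 + 26 + 39 + 27 + 17 = 187.
Total exposure: 4 + 3.5 + 2.5 + 4.5 + 5.5 + 6.5 + 6 + 4.5 = 37 days.
By Gamma–Poisson conjugacy, the posterior is Gamma(α + Σx, β + Σt) = Gamma(25 + 187, 4 + 37) = Gamma(212, 41).
Predictive mean over a 9-day window = T·E[λ|data] = 9·212/41 = 1908/41.

1908/41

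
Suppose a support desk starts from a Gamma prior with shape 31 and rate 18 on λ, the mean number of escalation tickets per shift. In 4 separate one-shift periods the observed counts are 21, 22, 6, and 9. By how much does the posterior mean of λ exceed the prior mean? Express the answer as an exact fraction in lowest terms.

230/99

Total count: 21 + 22 + 6 + 9 = 58.
Total exposure: 4 shifts.
Posterior: α' = 31 + 58 = 89, β' = 18 + 4 = 22.
Posterior mean = 89/22 = 89/22; prior mean = 31/18 = 31/18. Difference = 89/22 − 31/18 = 230/99.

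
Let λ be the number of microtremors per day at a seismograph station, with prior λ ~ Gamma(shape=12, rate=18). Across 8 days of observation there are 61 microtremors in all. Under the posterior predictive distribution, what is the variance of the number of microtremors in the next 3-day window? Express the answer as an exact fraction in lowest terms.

6351/676

Total count 61 over total exposure 8 days.
Gamma(α, β) with Poisson data over total exposure Σt gives posterior Gamma(α+Σx, β+Σt) = Gamma(73, 26).
The posterior predictive for a window of length T is Negative Binomial with variance T·α'·(β'+T)/β'² = 3·73·29/676 = 6351/676.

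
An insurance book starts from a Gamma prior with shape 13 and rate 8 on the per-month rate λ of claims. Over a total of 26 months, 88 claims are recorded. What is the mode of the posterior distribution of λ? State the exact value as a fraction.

50/17

Total count 88 over total exposure 26 months.
Posterior: α' = 13 + 88 = 101, β' = 8 + 26 = 34.
Posterior mode = (α'−1)/β' = 100/34 = 50/17.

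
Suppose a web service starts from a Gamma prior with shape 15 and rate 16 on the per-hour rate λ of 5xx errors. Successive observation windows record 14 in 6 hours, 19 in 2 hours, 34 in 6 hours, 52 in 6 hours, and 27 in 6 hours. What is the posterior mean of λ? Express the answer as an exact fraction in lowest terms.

Total count: 14 + 19 + 34 + 52 + 27 = 146.
Total exposure: 6 + 2 + 6 + 6 + 6 = 26 hours.
Gamma(α, β) with Poisson data over total exposure Σt gives posterior Gamma(α+Σx, β+Σt) = Gamma(161, 42).
Posterior mean = α'/β' = 161/42 = 23/6.

23/6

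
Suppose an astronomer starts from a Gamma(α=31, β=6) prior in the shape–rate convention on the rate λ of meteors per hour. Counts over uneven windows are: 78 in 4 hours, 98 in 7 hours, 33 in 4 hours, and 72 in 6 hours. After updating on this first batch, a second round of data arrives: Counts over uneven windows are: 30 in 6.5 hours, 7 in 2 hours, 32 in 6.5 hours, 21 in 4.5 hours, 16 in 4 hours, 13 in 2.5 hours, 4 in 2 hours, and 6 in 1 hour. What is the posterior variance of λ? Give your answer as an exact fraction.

9/64

Total count: 78 + 98 + 33 + 72 = 281.
Total exposure: 4 + 7 + 4 + 6 = 21 hours.
After the first batch: Gamma(31 + 281, 6 + 21) = Gamma(312, 27).
Total count: 30 + 7 + 32 + 21 + 16 + 13 + 4 + 6 = 129.
Total exposure: 6.5 + 2 + 6.5 + 4.5 + 4 + 2.5 + 2 + 1 = 29 hours.
After the second batch: Gamma(312 + 129, 27 + 29) = Gamma(441, 56).
Posterior variance = α'/β'² = 441/3136 = 9/64.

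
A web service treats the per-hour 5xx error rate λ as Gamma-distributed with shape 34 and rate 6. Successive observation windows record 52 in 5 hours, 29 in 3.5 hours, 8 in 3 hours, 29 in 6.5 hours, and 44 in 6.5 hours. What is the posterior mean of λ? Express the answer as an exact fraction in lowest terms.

Total count: 52 + 29 + 8 + 29 + 44 = 162.
Total exposure: 5 + 3.5 + 3 + 6.5 + 6.5 = 24.5 hours.
By Gamma–Poisson conjugacy, the posterior is Gamma(α + Σx, β + Σt) = Gamma(34 + 162, 6 + 24.5) = Gamma(196, 61/2).
Posterior mean = α'/β' = 196/(61/2) = 392/61.

392/61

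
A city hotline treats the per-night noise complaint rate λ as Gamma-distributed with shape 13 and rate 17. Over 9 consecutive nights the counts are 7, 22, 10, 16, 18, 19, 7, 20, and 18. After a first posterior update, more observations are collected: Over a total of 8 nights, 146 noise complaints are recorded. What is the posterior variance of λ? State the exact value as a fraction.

74/289

Total count: 7 + 22 + 10 + 16 + 18 + 19 + 7 + 20 + 18 = 137.
Total exposure: 9 nights.
After the first batch: Gamma(13 + 137, 17 + 9) = Gamma(150, 26).
Total count 146 over total exposure 8 nights.
After the second batch: Gamma(150 + 146, 26 + 8) = Gamma(296, 34).
Posterior variance = α'/β'² = 296/1156 = 74/289.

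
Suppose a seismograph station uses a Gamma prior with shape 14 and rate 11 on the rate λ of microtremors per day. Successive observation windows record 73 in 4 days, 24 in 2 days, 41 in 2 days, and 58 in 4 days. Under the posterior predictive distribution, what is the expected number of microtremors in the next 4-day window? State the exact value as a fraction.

Total count: 73 + 24 + 41 + 58 = 196.
Total exposure: 4 + 2 + 2 + 4 = 12 days.
Gamma(α, β) with Poisson data over total exposure Σt gives posterior Gamma(α+Σx, β+Σt) = Gamma(210, 23).
Predictive mean over a 4-day window = T·E[λ|data] = 4·210/23 = 840/23.

840/23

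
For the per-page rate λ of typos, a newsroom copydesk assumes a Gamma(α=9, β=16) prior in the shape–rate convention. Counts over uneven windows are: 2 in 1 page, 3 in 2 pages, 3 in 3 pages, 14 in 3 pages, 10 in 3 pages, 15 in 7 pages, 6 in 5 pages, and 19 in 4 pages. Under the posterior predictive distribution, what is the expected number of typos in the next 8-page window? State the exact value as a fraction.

162/11

Total count: 2 + 3 + 3 + 14 + 10 + 15 + 6 + 19 = 72.
Total exposure: 1 + 2 + 3 + 3 + 3 + 7 + 5 + 4 = 28 pages.
The Gamma prior is conjugate for the Poisson rate, so λ | data ~ Gamma(9+72, 16+28) = Gamma(81, 44).
Predictive mean over an 8-page window = T·E[λ|data] = 8·81/44 = 162/11.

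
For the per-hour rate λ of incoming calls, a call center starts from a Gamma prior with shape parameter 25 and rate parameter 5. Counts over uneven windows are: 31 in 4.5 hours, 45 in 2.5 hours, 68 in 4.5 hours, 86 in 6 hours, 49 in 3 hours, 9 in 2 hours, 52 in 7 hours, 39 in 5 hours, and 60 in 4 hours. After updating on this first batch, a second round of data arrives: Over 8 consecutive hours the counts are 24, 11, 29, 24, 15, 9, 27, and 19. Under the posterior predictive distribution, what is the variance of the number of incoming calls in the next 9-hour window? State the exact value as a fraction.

Total count: 31 + 45 + 68 + 86 + 49 + 9 + 52 + 39 + 60 = 439.
Total exposure: 4.5 + 2.5 + 4.5 + 6 + 3 + 2 + 7 + 5 + 4 = 38.5 hours.
After the first batch: Gamma(25 + 439, 5 + 38.5) = Gamma(464, 87/2).
Total count: 24 + 11 + 29 + 24 + 15 + 9 + 27 + 19 = 158.
Total exposure: 8 hours.
After the second batch: Gamma(464 + 158, 87/2 + 8) = Gamma(622, 103/2).
The posterior predictive for a window of length T is Negative Binomial with variance T·α'·(β'+T)/β'² = 9·622·(121/2)/(10609/4) = 1354716/10609.

1354716/10609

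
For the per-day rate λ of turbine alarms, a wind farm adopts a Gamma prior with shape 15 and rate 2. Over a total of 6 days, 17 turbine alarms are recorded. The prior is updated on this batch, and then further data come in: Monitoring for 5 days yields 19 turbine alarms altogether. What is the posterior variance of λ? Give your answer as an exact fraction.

51/169

Total count 17 over total exposure 6 days.
After the first batch: Gamma(15 + 17, 2 + 6) = Gamma(32, 8).
Total count 19 over total exposure 5 days.
After the second batch: Gamma(32 + 19, 8 + 5) = Gamma(51, 13).
Posterior variance = α'/β'² = 51/169.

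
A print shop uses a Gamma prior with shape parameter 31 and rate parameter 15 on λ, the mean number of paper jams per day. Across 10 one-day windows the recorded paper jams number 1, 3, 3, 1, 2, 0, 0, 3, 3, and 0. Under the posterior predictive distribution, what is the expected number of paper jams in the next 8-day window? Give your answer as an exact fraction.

Total count: 1 + 3 + 3 + 1 + 2 + 0 + 0 + 3 + 3 + 0 = 16.
Total exposure: 10 days.
The Gamma prior is conjugate for the Poisson rate, so λ | data ~ Gamma(31+16, 15+10) = Gamma(47, 25).
Predictive mean over an 8-day window = T·E[λ|data] = 8·47/25 = 376/25.

376/25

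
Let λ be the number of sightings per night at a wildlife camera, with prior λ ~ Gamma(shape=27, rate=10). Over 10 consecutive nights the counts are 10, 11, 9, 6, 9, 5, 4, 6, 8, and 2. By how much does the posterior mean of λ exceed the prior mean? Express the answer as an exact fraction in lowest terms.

Total count: 10 + 11 + 9 + 6 + 9 + 5 + 4 + 6 + 8 + 2 = 70.
Total exposure: 10 nights.
Gamma(α, β) with Poisson data over total exposure Σt gives posterior Gamma(α+Σx, β+Σt) = Gamma(97, 20).
Posterior mean = 97/20 = 97/20; prior mean = 27/10 = 27/10. Difference = 97/20 − 27/10 = 43/20.

43/20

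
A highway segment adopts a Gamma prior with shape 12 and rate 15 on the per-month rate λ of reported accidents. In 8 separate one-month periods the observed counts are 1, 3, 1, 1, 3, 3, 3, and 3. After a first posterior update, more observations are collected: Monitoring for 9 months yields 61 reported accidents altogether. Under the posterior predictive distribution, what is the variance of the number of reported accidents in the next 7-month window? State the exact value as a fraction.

24843/1024

Total count: 1 + 3 + 1 + 1 + 3 + 3 + 3 + 3 = 18.
Total exposure: 8 months.
After the first batch: Gamma(12 + 18, 15 + 8) = Gamma(30, 23).
Total count 61 over total exposure 9 months.
After the second batch: Gamma(30 + 61, 23 + 9) = Gamma(91, 32).
The posterior predictive for a window of length T is Negative Binomial with variance T·α'·(β'+T)/β'² = 7·91·39/1024 = 24843/1024.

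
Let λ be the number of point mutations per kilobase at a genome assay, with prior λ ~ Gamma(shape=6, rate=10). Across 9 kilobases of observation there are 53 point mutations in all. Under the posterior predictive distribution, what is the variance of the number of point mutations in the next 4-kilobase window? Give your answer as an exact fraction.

5428/361

Total count 53 over total exposure 9 kilobases.
By Gamma–Poisson conjugacy, the posterior is Gamma(α + Σx, β + Σt) = Gamma(6 + 53, 10 + 9) = Gamma(59, 19).
The posterior predictive for a window of length T is Negative Binomial with variance T·α'·(β'+T)/β'² = 4·59·23/361 = 5428/361.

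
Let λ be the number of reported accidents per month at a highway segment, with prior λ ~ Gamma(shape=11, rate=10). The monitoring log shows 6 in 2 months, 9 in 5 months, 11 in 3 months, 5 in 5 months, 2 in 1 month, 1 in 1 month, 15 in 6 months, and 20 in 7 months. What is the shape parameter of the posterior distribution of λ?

80

Total count: 6 + 9 + 11 + 5 + 2 + 1 + 15 + 20 = 69.
Total exposure: 2 + 5 + 3 + 5 + 1 + 1 + 6 + 7 = 30 months.
By Gamma–Poisson conjugacy, the posterior is Gamma(α + Σx, β + Σt) = Gamma(11 + 69, 10 + 30) = Gamma(80, 40).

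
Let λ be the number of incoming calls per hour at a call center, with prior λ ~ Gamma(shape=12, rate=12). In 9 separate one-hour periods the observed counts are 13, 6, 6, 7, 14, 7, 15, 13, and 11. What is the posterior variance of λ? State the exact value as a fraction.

Total count: 13 + 6 + 6 + 7 + 14 + 7 + 15 + 13 + 11 = 92.
Total exposure: 9 hours.
Conjugate update: add total count to the shape and total exposure to the rate, giving Gamma(104, 21).
Posterior variance = α'/β'² = 104/441.

104/441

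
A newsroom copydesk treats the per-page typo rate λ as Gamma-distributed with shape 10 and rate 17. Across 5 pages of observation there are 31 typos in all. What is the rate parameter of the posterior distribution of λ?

Total count 31 over total exposure 5 pages.
Posterior: α' = 10 + 31 = 41, β' = 17 + 5 = 22.

22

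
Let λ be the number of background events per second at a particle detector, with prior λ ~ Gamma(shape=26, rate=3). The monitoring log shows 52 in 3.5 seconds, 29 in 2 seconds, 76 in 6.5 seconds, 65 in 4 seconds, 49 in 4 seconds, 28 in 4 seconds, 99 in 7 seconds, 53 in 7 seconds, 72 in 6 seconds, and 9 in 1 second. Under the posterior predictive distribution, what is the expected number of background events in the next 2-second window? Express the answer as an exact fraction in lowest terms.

93/4

Total count: 52 + 29 + 76 + 65 + 49 + 28 + 99 + 53 + 72 + 9 = 532.
Total exposure: 3.5 + 2 + 6.5 + 4 + 4 + 4 + 7 + 7 + 6 + 1 = 45 seconds.
Gamma(α, β) with Poisson data over total exposure Σt gives posterior Gamma(α+Σx, β+Σt) = Gamma(558, 48).
Predictive mean over a 2-second window = T·E[λ|data] = 2·558/48 = 93/4.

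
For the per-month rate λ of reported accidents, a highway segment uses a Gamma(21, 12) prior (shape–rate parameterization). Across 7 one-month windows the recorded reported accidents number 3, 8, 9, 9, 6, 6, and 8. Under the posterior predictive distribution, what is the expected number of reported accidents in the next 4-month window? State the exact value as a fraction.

280/19

Total count: 3 + 8 + 9 + 9 + 6 + 6 + 8 = 49.
Total exposure: 7 months.
By Gamma–Poisson conjugacy, the posterior is Gamma(α + Σx, β + Σt) = Gamma(21 + 49, 12 + 7) = Gamma(70, 19).
Predictive mean over a 4-month window = T·E[λ|data] = 4·70/19 = 280/19.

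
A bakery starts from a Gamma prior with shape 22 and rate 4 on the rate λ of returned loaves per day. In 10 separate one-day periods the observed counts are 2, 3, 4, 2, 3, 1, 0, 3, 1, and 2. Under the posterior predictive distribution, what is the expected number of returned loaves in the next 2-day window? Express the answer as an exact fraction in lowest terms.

43/7

Total count: 2 + 3 + 4 + 2 + 3 + 1 + 0 + 3 + 1 + 2 = 21.
Total exposure: 10 days.
Posterior: α' = 22 + 21 = 43, β' = 4 + 10 = 14.
Predictive mean over a 2-day window = T·E[λ|data] = 2·43/14 = 43/7.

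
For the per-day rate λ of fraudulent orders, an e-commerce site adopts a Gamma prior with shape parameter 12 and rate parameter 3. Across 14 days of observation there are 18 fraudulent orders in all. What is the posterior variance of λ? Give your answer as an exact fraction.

Total count 18 over total exposure 14 days.
Posterior: α' = 12 + 18 = 30, β' = 3 + 14 = 17.
Posterior variance = α'/β'² = 30/289.

30/289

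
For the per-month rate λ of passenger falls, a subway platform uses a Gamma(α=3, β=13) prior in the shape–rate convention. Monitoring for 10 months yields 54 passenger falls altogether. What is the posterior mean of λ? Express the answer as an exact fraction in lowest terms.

57/23

Total count 54 over total exposure 10 months.
By Gamma–Poisson conjugacy, the posterior is Gamma(α + Σx, β + Σt) = Gamma(3 + 54, 13 + 10) = Gamma(57, 23).
Posterior mean = α'/β' = 57/23.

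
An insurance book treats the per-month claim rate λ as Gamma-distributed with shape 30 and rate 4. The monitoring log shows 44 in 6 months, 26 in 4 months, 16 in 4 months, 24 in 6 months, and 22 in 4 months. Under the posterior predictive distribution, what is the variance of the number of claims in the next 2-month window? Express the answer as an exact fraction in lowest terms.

Total count: 44 + 26 + 16 + 24 + 22 = 132.
Total exposure: 6 + 4 + 4 + 6 + 4 = 24 months.
Posterior: α' = 30 + 132 = 162, β' = 4 + 24 = 28.
The posterior predictive for a window of length T is Negative Binomial with variance T·α'·(β'+T)/β'² = 2·162·30/784 = 1215/98.

1215/98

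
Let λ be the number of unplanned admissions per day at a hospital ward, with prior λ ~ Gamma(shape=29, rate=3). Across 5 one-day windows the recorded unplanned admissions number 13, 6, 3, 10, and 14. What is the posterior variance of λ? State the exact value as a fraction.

Total count: 13 + 6 + 3 + 10 + 14 = 46.
Total exposure: 5 days.
The Gamma prior is conjugate for the Poisson rate, so λ | data ~ Gamma(29+46, 3+5) = Gamma(75, 8).
Posterior variance = α'/β'² = 75/64.

75/64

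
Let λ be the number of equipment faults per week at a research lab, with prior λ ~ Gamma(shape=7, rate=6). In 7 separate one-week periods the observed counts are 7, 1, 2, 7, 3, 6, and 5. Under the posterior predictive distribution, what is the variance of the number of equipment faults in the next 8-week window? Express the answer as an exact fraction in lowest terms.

6384/169

Total count: 7 + 1 + 2 + 7 + 3 + 6 + 5 = 31.
Total exposure: 7 weeks.
The Gamma prior is conjugate for the Poisson rate, so λ | data ~ Gamma(7+31, 6+7) = Gamma(38, 13).
The posterior predictive for a window of length T is Negative Binomial with variance T·α'·(β'+T)/β'² = 8·38·21/169 = 6384/169.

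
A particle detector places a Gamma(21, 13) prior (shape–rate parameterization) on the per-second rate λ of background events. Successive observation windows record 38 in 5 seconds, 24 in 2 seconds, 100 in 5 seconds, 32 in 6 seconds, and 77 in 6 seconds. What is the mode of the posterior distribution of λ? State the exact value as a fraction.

Total count: 38 + 24 + 100 + 32 + 77 = 271.
Total exposure: 5 + 2 + 5 + 6 + 6 = 24 seconds.
Gamma(α, β) with Poisson data over total exposure Σt gives posterior Gamma(α+Σx, β+Σt) = Gamma(292, 37).
Posterior mode = (α'−1)/β' = 291/37.

291/37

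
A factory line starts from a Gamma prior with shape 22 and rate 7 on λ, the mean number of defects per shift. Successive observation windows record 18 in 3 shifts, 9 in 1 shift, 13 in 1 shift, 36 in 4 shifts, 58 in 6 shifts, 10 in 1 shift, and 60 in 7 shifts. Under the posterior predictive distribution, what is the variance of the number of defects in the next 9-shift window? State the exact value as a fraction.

Total count: 18 + 9 + 13 + 36 + 58 + 10 + 60 = 204.
Total exposure: 3 + 1 + 1 + 4 + 6 + 1 + 7 = 23 shifts.
Gamma(α, β) with Poisson data over total exposure Σt gives posterior Gamma(α+Σx, β+Σt) = Gamma(226, 30).
The posterior predictive for a window of length T is Negative Binomial with variance T·α'·(β'+T)/β'² = 9·226·39/900 = 4407/50.

4407/50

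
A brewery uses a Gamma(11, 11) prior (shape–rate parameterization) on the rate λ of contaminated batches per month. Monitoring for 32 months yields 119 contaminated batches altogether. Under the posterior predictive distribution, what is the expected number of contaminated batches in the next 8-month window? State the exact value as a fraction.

1040/43

Total count 119 over total exposure 32 months.
Conjugate update: add total count to the shape and total exposure to the rate, giving Gamma(130, 43).
Predictive mean over an 8-month window = T·E[λ|data] = 8·130/43 = 1040/43.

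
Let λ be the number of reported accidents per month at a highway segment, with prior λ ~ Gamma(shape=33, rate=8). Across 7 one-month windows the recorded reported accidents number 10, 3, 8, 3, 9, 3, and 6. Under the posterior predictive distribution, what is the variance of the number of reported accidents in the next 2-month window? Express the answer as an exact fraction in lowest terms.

Total count: 10 + 3 + 8 + 3 + 9 + 3 + 6 = 42.
Total exposure: 7 months.
Gamma(α, β) with Poisson data over total exposure Σt gives posterior Gamma(α+Σx, β+Σt) = Gamma(75, 15).
The posterior predictive for a window of length T is Negative Binomial with variance T·α'·(β'+T)/β'² = 2·75·17/225 = 34/3.

34/3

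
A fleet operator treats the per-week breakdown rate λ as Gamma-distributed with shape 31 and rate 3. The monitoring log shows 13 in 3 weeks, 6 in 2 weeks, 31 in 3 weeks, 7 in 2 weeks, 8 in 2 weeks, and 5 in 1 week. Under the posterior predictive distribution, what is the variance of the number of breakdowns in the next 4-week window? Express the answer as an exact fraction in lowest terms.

Total count: 13 + 6 + 31 + 7 + 8 + 5 = 70.
Total exposure: 3 + 2 + 3 + 2 + 2 + 1 = 13 weeks.
Posterior: α' = 31 + 70 = 101, β' = 3 + 13 = 16.
The posterior predictive for a window of length T is Negative Binomial with variance T·α'·(β'+T)/β'² = 4·101·20/256 = 505/16.

505/16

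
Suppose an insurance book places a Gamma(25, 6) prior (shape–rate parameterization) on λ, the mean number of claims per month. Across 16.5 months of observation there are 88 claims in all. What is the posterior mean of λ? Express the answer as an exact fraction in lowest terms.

226/45

Total count 88 over total exposure 16.5 months.
Posterior: α' = 25 + 88 = 113, β' = 6 + 16.5 = 45/2.
Posterior mean = α'/β' = 113/(45/2) = 226/45.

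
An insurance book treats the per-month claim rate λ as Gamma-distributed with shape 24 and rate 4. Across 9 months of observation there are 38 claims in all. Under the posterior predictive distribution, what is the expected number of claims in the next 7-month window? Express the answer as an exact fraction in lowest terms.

Total count 38 over total exposure 9 months.
Gamma(α, β) with Poisson data over total exposure Σt gives posterior Gamma(α+Σx, β+Σt) = Gamma(62, 13).
Predictive mean over a 7-month window = T·E[λ|data] = 7·62/13 = 434/13.

434/13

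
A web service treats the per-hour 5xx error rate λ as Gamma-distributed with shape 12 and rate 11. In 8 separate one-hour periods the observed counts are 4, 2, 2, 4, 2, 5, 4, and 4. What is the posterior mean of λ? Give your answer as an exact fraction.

39/19

Total count: 4 + 2 + 2 + 4 + 2 + 5 + 4 + 4 = 27.
Total exposure: 8 hours.
By Gamma–Poisson conjugacy, the posterior is Gamma(α + Σx, β + Σt) = Gamma(12 + 27, 11 + 8) = Gamma(39, 19).
Posterior mean = α'/β' = 39/19.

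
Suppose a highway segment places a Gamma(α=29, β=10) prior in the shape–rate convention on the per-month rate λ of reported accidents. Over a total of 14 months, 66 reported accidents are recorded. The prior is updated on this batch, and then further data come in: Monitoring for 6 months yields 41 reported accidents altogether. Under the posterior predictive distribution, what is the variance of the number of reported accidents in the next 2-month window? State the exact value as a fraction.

2176/225

Total count 66 over total exposure 14 months.
After the first batch: Gamma(29 + 66, 10 + 14) = Gamma(95, 24).
Total count 41 over total exposure 6 months.
After the second batch: Gamma(95 + 41, 24 + 6) = Gamma(136, 30).
The posterior predictive for a window of length T is Negative Binomial with variance T·α'·(β'+T)/β'² = 2·136·32/900 = 2176/225.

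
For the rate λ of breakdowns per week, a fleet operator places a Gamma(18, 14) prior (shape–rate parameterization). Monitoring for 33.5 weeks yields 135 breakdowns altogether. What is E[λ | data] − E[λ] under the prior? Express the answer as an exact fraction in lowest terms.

Total count 135 over total exposure 33.5 weeks.
Posterior: α' = 18 + 135 = 153, β' = 14 + 33.5 = 95/2.
Posterior mean = 153/(95/2) = 306/95; prior mean = 18/14 = 9/7. Difference = 306/95 − 9/7 = 1287/665.

1287/665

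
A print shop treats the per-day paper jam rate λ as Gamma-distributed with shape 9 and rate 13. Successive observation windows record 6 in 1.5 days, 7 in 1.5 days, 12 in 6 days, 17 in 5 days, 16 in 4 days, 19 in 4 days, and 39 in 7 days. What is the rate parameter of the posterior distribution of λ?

42

Total count: 6 + 7 + 12 + 17 + 16 + 19 + 39 = 116.
Total exposure: 1.5 + 1.5 + 6 + 5 + 4 + 4 + 7 = 29 days.
The Gamma prior is conjugate for the Poisson rate, so λ | data ~ Gamma(9+116, 13+29) = Gamma(125, 42).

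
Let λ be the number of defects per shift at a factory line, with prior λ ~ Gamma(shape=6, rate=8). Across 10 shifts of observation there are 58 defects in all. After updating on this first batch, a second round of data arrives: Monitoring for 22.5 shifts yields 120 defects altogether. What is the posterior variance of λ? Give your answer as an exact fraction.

736/6561

Total count 58 over total exposure 10 shifts.
After the first batch: Gamma(6 + 58, 8 + 10) = Gamma(64, 18).
Total count 120 over total exposure 22.5 shifts.
After the second batch: Gamma(64 + 120, 18 + 22.5) = Gamma(184, 81/2).
Posterior variance = α'/β'² = 184/(6561/4) = 736/6561.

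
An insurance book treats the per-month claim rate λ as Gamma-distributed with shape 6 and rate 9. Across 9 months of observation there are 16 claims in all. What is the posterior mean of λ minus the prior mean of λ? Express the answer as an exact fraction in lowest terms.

5/9

Total count 16 over total exposure 9 months.
Posterior: α' = 6 + 16 = 22, β' = 9 + 9 = 18.
Posterior mean = 22/18 = 11/9; prior mean = 6/9 = 2/3. Difference = 11/9 − 2/3 = 5/9.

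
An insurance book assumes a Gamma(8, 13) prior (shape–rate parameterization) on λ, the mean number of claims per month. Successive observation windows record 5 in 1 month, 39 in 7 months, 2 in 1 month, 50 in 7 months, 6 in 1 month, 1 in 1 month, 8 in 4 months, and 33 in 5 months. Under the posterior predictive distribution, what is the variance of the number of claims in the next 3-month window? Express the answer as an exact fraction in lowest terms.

2451/200

Total count: 5 + 39 + 2 + 50 + 6 + 1 + 8 + 33 = 144.
Total exposure: 1 + 7 + 1 + 7 + 1 + 1 + 4 + 5 = 27 months.
Posterior: α' = 8 + 144 = 152, β' = 13 + 27 = 40.
The posterior predictive for a window of length T is Negative Binomial with variance T·α'·(β'+T)/β'² = 3·152·43/1600 = 2451/200.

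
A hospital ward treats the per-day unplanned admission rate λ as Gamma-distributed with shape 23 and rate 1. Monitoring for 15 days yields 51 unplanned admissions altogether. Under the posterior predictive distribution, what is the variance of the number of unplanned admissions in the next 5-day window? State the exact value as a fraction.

Total count 51 over total exposure 15 days.
Gamma(α, β) with Poisson data over total exposure Σt gives posterior Gamma(α+Σx, β+Σt) = Gamma(74, 16).
The posterior predictive for a window of length T is Negative Binomial with variance T·α'·(β'+T)/β'² = 5·74·21/256 = 3885/128.

3885/128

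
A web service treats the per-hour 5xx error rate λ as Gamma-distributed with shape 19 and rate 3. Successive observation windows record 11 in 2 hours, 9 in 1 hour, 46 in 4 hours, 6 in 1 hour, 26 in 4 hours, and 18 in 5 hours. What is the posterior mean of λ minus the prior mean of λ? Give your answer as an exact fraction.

5/12

Total count: 11 + 9 + 46 + 6 + 26 + 18 = 116.
Total exposure: 2 + 1 + 4 + 1 + 4 + 5 = 17 hours.
Gamma(α, β) with Poisson data over total exposure Σt gives posterior Gamma(α+Σx, β+Σt) = Gamma(135, 20).
Posterior mean = 135/20 = 27/4; prior mean = 19/3 = 19/3. Difference = 27/4 − 19/3 = 5/12.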